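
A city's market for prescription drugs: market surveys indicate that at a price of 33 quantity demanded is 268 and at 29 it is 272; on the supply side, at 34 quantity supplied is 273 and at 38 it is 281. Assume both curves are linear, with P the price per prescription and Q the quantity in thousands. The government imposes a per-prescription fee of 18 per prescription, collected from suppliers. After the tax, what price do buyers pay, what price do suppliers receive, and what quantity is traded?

Demand slope: (272 − 268)/(29 − 33) = -1, so Qd = 301 − P.
Supply slope: (281 − 273)/(38 − 34) = 2, so Qs = 2P + 205.
Without the tax, 301 − P = 2P + 205 gives 3P = 96, so P* = 32 and Q* = 269.
With the tax collected from suppliers, supply shifts: Qs = 2(P − 18) + 205.
Solving gives Q = 257 with buyers paying 44 and suppliers receiving 26 (the 18 wedge).
The less price-elastic side of the market bears the larger share of a per-unit tax.

Buyers pay 44; suppliers receive 26; quantity = 257.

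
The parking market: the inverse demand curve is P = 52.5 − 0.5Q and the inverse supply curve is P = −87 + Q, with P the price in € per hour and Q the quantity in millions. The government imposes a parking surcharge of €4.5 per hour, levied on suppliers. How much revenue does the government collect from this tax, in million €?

Rewrite in direct form: Qd = 105 − 2P and Qs = P + 87.
Without the tax, 105 − 2P = P + 87 gives 3P = 18, so P* = €6 and Q* = 93.
With the tax collected from suppliers, supply shifts: Qs = (P − 4.5) + 87.
New equilibrium: consumers pay €7.5, suppliers receive €3, Q = 90. (Wedge: Pb − Ps = 4.5.)
Revenue = t · Q = 4.5 · 90 = €405.

Tax revenue = €405 million.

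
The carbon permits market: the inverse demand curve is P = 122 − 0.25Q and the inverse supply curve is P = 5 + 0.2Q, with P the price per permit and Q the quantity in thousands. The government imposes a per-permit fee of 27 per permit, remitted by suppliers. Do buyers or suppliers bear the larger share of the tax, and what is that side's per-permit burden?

Inverting to Q(P) form: Qd = 488 − 4P; Qs = 5P − 25.
Before the tax: set 488 − 4P = 5P − 25 → P* = 57, Q* = 260.
With the tax collected from suppliers, supply shifts: Qs = 5(P − 27) − 25.
New equilibrium: buyers pay 72, suppliers receive 45, Q = 200. (Wedge: Pb − Ps = 27.)
Per-permit burden: buyers 15, suppliers 12.
Buyers take the larger share because demand is less price-elastic here (demand slope 4 vs supply slope 5).
The less price-elastic side of the market bears the larger share of a per-unit tax.

Buyers bear the larger share: 15 per permit.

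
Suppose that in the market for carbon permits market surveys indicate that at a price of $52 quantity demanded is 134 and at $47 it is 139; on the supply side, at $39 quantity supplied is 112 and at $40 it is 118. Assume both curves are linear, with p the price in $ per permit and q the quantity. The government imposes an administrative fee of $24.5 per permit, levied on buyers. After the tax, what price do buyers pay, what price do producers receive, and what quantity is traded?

Demand slope: (139 − 134)/(47 − 52) = -1, so qd = 186 − p.
Supply slope: (118 − 112)/(40 − 39) = 6, so qs = 6p − 122.
Without the tax, 186 − p = 6p − 122 gives 7p = 308, so p* = $44 and q* = 142.
With the tax collected from buyers, demand (in seller-price terms) shifts: qd = 186 − (p + 24.5).
New equilibrium: buyers pay $65, producers receive $40.5, q = 121. (Wedge: pb − ps = 24.5.)

Buyers pay $65; producers receive $40.5; quantity = 121.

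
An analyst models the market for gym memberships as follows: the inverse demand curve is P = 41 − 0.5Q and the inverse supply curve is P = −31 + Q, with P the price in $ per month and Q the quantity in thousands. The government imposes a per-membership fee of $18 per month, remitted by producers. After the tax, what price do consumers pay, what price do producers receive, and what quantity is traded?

Rewrite in direct form: Qd = 82 − 2P and Qs = P + 31.
Without the tax, 82 − 2P = P + 31 gives 3P = 51, so P* = $17 and Q* = 48.
With the tax collected from producers, supply shifts: Qs = (P − 18) + 31.
New equilibrium: consumers pay $23, producers receive $5, Q = 36. (Wedge: Pb − Ps = 18.)

Consumers pay $23; producers receive $5; quantity = 36.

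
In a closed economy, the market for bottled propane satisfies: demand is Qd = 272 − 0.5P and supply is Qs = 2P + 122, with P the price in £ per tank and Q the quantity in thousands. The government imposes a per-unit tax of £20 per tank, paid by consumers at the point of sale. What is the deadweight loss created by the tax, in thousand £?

Before the tax: set 272 − 0.5P = 2P + 122 → P* = £60, Q* = 242.
With the tax collected from consumers, demand (in seller-price terms) shifts: Qd = 272 − 0.5(P + 20).
Solving gives Q = 234 with consumers paying £76 and suppliers receiving £56 (the £20 wedge).
Quantity falls by |ΔQ| = |242 − 234| = 8.
DWL = ½ · t · |ΔQ| = ½ · 20 · 8 = £80.

Deadweight loss = £80 thousand.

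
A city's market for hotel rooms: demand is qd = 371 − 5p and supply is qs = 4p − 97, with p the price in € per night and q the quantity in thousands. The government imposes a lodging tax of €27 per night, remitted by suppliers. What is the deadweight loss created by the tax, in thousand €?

Deadweight loss = €810 thousand.

Before the tax: set 371 − 5p = 4p − 97 → p* = €52, q* = 111.
With the tax collected from suppliers, supply shifts: qs = 4(p − 27) − 97.
New equilibrium: buyers pay €64, suppliers receive €37, q = 51. (Wedge: pb − ps = 27.)
Quantity falls by |ΔQ| = |111 − 51| = 60.
DWL = ½ · t · |ΔQ| = ½ · 27 · 60 = €810.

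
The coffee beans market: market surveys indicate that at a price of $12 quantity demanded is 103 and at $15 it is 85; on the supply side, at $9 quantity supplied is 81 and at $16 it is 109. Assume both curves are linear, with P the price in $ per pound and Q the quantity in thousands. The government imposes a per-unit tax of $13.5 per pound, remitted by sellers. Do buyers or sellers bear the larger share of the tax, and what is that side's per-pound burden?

Sellers bear the larger share: $8.1 per pound.

Demand slope: (85 − 103)/(15 − 12) = -6, so Qd = 175 − 6P.
Supply slope: (109 − 81)/(16 − 9) = 4, so Qs = 4P + 45.
Without the tax, 175 − 6P = 4P + 45 gives 10P = 130, so P* = $13 and Q* = 97.
With the tax collected from sellers, supply shifts: Qs = 4(P − 13.5) + 45.
New equilibrium: buyers pay $18.4, sellers receive $4.9, Q = 64.6. (Wedge: Pb − Ps = 13.5.)
Per-pound burden: buyers $5.4, sellers $8.1.
Sellers take the larger share because supply is less price-elastic here (demand slope 6 vs supply slope 4).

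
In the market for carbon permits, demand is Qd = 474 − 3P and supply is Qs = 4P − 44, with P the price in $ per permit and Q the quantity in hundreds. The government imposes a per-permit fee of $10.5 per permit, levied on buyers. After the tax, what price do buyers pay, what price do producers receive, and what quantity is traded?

Without the tax, 474 − 3P = 4P − 44 gives 7P = 518, so P* = $74 and Q* = 252.
With the tax collected from buyers, demand (in seller-price terms) shifts: Qd = 474 − 3(P + 10.5).
Solving gives Q = 234 with buyers paying $80 and producers receiving $69.5 (the $10.5 wedge).
The less price-elastic side of the market bears the larger share of a per-unit tax.

Buyers pay $80; producers receive $69.5; quantity = 234.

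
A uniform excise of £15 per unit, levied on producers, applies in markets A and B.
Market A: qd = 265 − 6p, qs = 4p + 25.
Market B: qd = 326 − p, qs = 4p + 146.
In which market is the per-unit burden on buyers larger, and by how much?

Market A: pre-tax p* = £24, q* = 121; post-tax q = 85; per-unit burden on buyers = £6.
Market B: pre-tax p* = £36, q* = 290; post-tax q = 278; per-unit burden on buyers = £12.
Difference: £6 vs £12 → market B is larger by £6.

Market B, by £6.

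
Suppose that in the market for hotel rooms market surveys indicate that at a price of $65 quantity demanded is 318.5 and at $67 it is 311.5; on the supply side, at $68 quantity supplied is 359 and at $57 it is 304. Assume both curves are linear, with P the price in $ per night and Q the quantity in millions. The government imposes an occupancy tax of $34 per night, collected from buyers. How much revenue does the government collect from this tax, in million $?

Demand slope: (311.5 − 318.5)/(67 − 65) = -3.5, so Qd = 546 − 3.5P.
Supply slope: (304 − 359)/(57 − 68) = 5, so Qs = 5P + 19.
Without the tax, 546 − 3.5P = 5P + 19 gives 8.5P = 527, so P* = $62 and Q* = 329.
With the tax collected from buyers, demand (in seller-price terms) shifts: Qd = 546 − 3.5(P + 34).
New equilibrium: buyers pay $82, suppliers receive $48, Q = 259. (Wedge: Pb − Ps = 34.)
Revenue = t · Q = 34 · 259 = $8806.

Tax revenue = $8806 million.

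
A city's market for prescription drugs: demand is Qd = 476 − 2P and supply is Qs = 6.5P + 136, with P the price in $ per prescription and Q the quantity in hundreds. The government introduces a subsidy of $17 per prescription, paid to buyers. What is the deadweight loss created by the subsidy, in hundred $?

Without the subsidy, 476 − 2P = 6.5P + 136 gives 8.5P = 340, so P* = $40 and Q* = 396.
With a per-unit subsidy paid to buyers, each effectively pays P − 17, so demand becomes Qd = 476 − 2(P − 17).
Solving gives Q = 422 with buyers paying $27 and producers receiving $44 (the $17 wedge).
Quantity rises by |ΔQ| = |396 − 422| = 26.
DWL = ½ · t · |ΔQ| = ½ · 17 · 26 = $221.

Deadweight loss = $221 hundred.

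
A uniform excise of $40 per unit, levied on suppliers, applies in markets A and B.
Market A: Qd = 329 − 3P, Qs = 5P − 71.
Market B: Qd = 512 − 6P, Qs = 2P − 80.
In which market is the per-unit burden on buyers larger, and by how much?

Market A, by $15.

Market A: pre-tax P* = $50, Q* = 179; post-tax Q = 104; per-unit burden on buyers = $25.
Market B: pre-tax P* = $74, Q* = 68; post-tax Q = 8; per-unit burden on buyers = $10.
Difference: $25 vs $10 → market A is larger by $15.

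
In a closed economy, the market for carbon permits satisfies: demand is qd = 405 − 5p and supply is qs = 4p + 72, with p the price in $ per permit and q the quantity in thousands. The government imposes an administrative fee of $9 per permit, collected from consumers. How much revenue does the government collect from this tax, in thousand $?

Without the tax, 405 − 5p = 4p + 72 gives 9p = 333, so p* = $37 and q* = 220.
With the tax collected from consumers, demand (in seller-price terms) shifts: qd = 405 − 5(p + 9).
New equilibrium: consumers pay $41, producers receive $32, q = 200. (Wedge: pb − ps = 9.)
Revenue = t · Q = 9 · 200 = $1800.

Tax revenue = $1800 thousand.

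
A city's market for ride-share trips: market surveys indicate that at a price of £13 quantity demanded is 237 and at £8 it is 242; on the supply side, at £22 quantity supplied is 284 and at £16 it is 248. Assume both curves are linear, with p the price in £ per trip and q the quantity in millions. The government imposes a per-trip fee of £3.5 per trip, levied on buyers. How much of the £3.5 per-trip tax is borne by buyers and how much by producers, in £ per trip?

Demand slope: (242 − 237)/(8 − 13) = -1, so qd = 250 − p.
Supply slope: (248 − 284)/(16 − 22) = 6, so qs = 6p + 152.
Without the tax, 250 − p = 6p + 152 gives 7p = 98, so p* = £14 and q* = 236.
With the tax collected from buyers, demand (in seller-price terms) shifts: qd = 250 − (p + 3.5).
Solving gives q = 233 with buyers paying £17 and producers receiving £13.5 (the £3.5 wedge).
Burden on buyers: £3; on producers: £0.5. (They sum to £3.5.)

Buyers bear £3 per trip; producers bear £0.5 per trip.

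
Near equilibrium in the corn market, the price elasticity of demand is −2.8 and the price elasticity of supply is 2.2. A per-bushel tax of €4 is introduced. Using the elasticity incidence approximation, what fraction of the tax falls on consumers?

Consumers' share ≈ 0.44.

Incidence ratio: consumers' share ≈ εs / (εs + |εd|) = 2.2 / (2.2 + 2.8) = 0.44.
Supply is the less elastic side, so consumers bear the smaller share.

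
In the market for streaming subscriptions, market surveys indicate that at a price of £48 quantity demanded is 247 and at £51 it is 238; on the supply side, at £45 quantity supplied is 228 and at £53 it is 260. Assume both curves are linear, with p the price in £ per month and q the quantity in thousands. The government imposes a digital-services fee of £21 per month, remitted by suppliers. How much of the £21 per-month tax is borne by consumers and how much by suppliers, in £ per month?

Consumers bear £12 per month; suppliers bear £9 per month.

Demand slope: (238 − 247)/(51 − 48) = -3, so qd = 391 − 3p.
Supply slope: (260 − 228)/(53 − 45) = 4, so qs = 4p + 48.
Without the tax, 391 − 3p = 4p + 48 gives 7p = 343, so p* = £49 and q* = 244.
With the tax collected from suppliers, supply shifts: qs = 4(p − 21) + 48.
Solving gives q = 208 with consumers paying £61 and suppliers receiving £40 (the £21 wedge).
Burden on consumers: £12; on suppliers: £9. (They sum to £21.)
The less price-elastic side of the market bears the larger share of a per-unit tax.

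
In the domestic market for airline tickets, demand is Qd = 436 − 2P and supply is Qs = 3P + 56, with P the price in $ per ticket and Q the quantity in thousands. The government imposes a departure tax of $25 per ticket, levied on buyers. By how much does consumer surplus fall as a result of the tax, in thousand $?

Before the tax: set 436 − 2P = 3P + 56 → P* = $76, Q* = 284.
With the tax collected from buyers, demand (in seller-price terms) shifts: Qd = 436 − 2(P + 25).
Solving gives Q = 254 with buyers paying $91 and sellers receiving $66 (the $25 wedge).
ΔCS is the trapezoid between Q = 254 and Q = 284 of height $15: ½ · (284 + 254) · 15 = $4035.

Consumer surplus falls by $4035 thousand.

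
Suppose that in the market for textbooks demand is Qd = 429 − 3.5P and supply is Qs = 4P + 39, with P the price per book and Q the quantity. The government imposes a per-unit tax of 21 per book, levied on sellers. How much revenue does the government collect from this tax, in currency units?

Tax revenue = 4363.8.

Before the tax: set 429 − 3.5P = 4P + 39 → P* = 52, Q* = 247.
With the tax collected from sellers, supply shifts: Qs = 4(P − 21) + 39.
Solving gives Q = 207.8 with consumers paying 63.2 and sellers receiving 42.2 (the 21 wedge).
Revenue = t · Q = 21 · 207.8 = 4363.8.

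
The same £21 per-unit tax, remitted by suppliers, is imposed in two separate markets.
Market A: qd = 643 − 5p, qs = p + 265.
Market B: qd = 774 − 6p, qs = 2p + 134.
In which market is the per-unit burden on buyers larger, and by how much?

Market B, by £1.75.

Market A: pre-tax p* = £63, q* = 328; post-tax q = 310.5; per-unit burden on buyers = £3.5.
Market B: pre-tax p* = £80, q* = 294; post-tax q = 262.5; per-unit burden on buyers = £5.25.
Difference: £3.5 vs £5.25 → market B is larger by £1.75.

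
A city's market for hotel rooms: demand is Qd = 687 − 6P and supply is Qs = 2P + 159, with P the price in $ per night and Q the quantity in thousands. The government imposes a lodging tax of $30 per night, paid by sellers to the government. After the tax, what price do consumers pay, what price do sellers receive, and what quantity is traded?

Without the tax, 687 − 6P = 2P + 159 gives 8P = 528, so P* = $66 and Q* = 291.
With the tax collected from sellers, supply shifts: Qs = 2(P − 30) + 159.
Solving gives Q = 246 with consumers paying $73.5 and sellers receiving $43.5 (the $30 wedge).

Consumers pay $73.5; sellers receive $43.5; quantity = 246.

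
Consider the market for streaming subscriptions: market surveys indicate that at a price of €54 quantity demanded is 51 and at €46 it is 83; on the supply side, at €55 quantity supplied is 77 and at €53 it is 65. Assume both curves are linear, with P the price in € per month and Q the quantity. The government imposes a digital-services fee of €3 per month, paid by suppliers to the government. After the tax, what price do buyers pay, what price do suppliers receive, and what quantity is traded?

Demand slope: (83 − 51)/(46 − 54) = -4, so Qd = 267 − 4P.
Supply slope: (65 − 77)/(53 − 55) = 6, so Qs = 6P − 253.
Without the tax, 267 − 4P = 6P − 253 gives 10P = 520, so P* = €52 and Q* = 59.
With the tax collected from suppliers, supply shifts: Qs = 6(P − 3) − 253.
Solving gives Q = 51.8 with buyers paying €53.8 and suppliers receiving €50.8 (the €3 wedge).

Buyers pay €53.8; suppliers receive €50.8; quantity = 51.8.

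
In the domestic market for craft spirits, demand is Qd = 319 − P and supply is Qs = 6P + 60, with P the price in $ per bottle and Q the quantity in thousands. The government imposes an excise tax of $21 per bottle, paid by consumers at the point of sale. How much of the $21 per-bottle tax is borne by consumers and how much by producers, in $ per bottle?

Before the tax: set 319 − P = 6P + 60 → P* = $37, Q* = 282.
With the tax collected from consumers, demand (in seller-price terms) shifts: Qd = 319 − (P + 21).
New equilibrium: consumers pay $55, producers receive $34, Q = 264. (Wedge: Pb − Ps = 21.)
Burden on consumers: $18; on producers: $3. (They sum to $21.)

Consumers bear $18 per bottle; producers bear $3 per bottle.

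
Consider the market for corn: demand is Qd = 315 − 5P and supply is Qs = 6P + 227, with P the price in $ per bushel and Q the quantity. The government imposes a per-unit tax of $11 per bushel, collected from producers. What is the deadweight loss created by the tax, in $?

Without the tax, 315 − 5P = 6P + 227 gives 11P = 88, so P* = $8 and Q* = 275.
With the tax collected from producers, supply shifts: Qs = 6(P − 11) + 227.
New equilibrium: buyers pay $14, producers receive $3, Q = 245. (Wedge: Pb − Ps = 11.)
Quantity falls by |ΔQ| = |275 − 245| = 30.
DWL = ½ · t · |ΔQ| = ½ · 11 · 30 = $165.

Deadweight loss = $165.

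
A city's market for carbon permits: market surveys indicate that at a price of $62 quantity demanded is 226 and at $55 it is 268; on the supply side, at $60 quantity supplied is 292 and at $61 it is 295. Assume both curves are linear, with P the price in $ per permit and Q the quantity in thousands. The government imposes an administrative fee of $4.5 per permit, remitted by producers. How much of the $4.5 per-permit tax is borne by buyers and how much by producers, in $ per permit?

Buyers bear $1.5 per permit; producers bear $3 per permit.

Demand slope: (268 − 226)/(55 − 62) = -6, so Qd = 598 − 6P.
Supply slope: (295 − 292)/(61 − 60) = 3, so Qs = 3P + 112.
Without the tax, 598 − 6P = 3P + 112 gives 9P = 486, so P* = $54 and Q* = 274.
With the tax collected from producers, supply shifts: Qs = 3(P − 4.5) + 112.
New equilibrium: buyers pay $55.5, producers receive $51, Q = 265. (Wedge: Pb − Ps = 4.5.)
Burden on buyers: $1.5; on producers: $3. (They sum to $4.5.)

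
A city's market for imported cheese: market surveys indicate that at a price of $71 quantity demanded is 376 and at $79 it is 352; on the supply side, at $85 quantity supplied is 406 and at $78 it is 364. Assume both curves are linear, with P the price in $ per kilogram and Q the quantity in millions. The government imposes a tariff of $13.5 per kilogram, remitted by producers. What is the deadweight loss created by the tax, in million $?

Demand slope: (352 − 376)/(79 − 71) = -3, so Qd = 589 − 3P.
Supply slope: (364 − 406)/(78 − 85) = 6, so Qs = 6P − 104.
Before the tax: set 589 − 3P = 6P − 104 → P* = $77, Q* = 358.
With the tax collected from producers, supply shifts: Qs = 6(P − 13.5) − 104.
New equilibrium: consumers pay $86, producers receive $72.5, Q = 331. (Wedge: Pb − Ps = 13.5.)
Quantity falls by |ΔQ| = |358 − 331| = 27.
DWL = ½ · t · |ΔQ| = ½ · 13.5 · 27 = $182.25.

Deadweight loss = $182.25 million.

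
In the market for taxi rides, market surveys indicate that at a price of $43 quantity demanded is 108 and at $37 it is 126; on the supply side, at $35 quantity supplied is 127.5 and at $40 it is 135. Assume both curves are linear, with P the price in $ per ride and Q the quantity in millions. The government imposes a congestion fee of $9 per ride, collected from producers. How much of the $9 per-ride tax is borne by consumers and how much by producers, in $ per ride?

Demand slope: (126 − 108)/(37 − 43) = -3, so Qd = 237 − 3P.
Supply slope: (135 − 127.5)/(40 − 35) = 1.5, so Qs = 1.5P + 75.
Before the tax: set 237 − 3P = 1.5P + 75 → P* = $36, Q* = 129.
With the tax collected from producers, supply shifts: Qs = 1.5(P − 9) + 75.
New equilibrium: consumers pay $39, producers receive $30, Q = 120. (Wedge: Pb − Ps = 9.)
Burden on consumers: $3; on producers: $6. (They sum to $9.)
The less price-elastic side of the market bears the larger share of a per-unit tax.

Consumers bear $3 per ride; producers bear $6 per ride.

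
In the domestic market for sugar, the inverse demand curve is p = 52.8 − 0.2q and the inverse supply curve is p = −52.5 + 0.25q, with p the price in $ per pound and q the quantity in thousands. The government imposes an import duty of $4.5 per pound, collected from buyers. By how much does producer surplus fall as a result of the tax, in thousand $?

Producer surplus falls by $572.5 thousand.

Rewrite in direct form: qd = 264 − 5p and qs = 4p + 210.
Without the tax, 264 − 5p = 4p + 210 gives 9p = 54, so p* = $6 and q* = 234.
With the tax collected from buyers, demand (in seller-price terms) shifts: qd = 264 − 5(p + 4.5).
Solving gives q = 224 with buyers paying $8 and sellers receiving $3.5 (the $4.5 wedge).
ΔPS is the trapezoid between Q = 224 and Q = 234 of height $2.5: ½ · (234 + 224) · 2.5 = $572.5.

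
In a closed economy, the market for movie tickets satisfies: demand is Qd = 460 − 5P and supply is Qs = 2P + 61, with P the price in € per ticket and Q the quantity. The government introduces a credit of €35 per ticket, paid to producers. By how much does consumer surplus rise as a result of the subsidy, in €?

Consumer surplus rises by €2000.

Before the subsidy: set 460 − 5P = 2P + 61 → P* = €57, Q* = 175.
With a per-unit subsidy paid to producers, each receives P + 35 per unit sold, so supply becomes Qs = 2(P + 35) + 61.
New equilibrium: buyers pay €47, producers receive €82, Q = 225. (Wedge: Pb − Ps = −35.)
ΔCS is the trapezoid between Q = 225 and Q = 175 of height €10: ½ · (175 + 225) · 10 = €2000.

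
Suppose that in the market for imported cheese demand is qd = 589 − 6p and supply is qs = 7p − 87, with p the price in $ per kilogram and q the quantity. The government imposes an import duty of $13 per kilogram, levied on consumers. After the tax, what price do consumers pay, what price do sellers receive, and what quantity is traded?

Before the tax: set 589 − 6p = 7p − 87 → p* = $52, q* = 277.
With the tax collected from consumers, demand (in seller-price terms) shifts: qd = 589 − 6(p + 13).
New equilibrium: consumers pay $59, sellers receive $46, q = 235. (Wedge: pb − ps = 13.)

Consumers pay $59; sellers receive $46; quantity = 235.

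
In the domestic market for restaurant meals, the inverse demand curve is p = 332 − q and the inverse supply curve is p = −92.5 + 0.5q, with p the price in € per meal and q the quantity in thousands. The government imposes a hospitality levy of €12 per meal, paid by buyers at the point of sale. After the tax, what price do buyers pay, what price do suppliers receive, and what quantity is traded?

Rewrite in direct form: qd = 332 − p and qs = 2p + 185.
Without the tax, 332 − p = 2p + 185 gives 3p = 147, so p* = €49 and q* = 283.
With the tax collected from buyers, demand (in seller-price terms) shifts: qd = 332 − (p + 12).
New equilibrium: buyers pay €57, suppliers receive €45, q = 275. (Wedge: pb − ps = 12.)

Buyers pay €57; suppliers receive €45; quantity = 275.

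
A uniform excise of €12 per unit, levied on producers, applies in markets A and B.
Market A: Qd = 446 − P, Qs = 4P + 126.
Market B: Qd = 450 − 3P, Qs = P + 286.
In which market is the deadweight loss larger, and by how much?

Market A, by €3.6.

Market A: pre-tax P* = €64, Q* = 382; post-tax Q = 372.4; deadweight loss = €57.6.
Market B: pre-tax P* = €41, Q* = 327; post-tax Q = 318; deadweight loss = €54.
Difference: €57.6 vs €54 → market A is larger by €3.6.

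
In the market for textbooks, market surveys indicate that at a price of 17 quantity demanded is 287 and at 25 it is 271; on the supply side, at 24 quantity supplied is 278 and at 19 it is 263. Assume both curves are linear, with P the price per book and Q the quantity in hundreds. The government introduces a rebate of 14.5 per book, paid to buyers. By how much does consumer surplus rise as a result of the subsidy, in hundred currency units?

Demand slope: (271 − 287)/(25 − 17) = -2, so Qd = 321 − 2P.
Supply slope: (263 − 278)/(19 − 24) = 3, so Qs = 3P + 206.
Without the subsidy, 321 − 2P = 3P + 206 gives 5P = 115, so P* = 23 and Q* = 275.
With a per-unit subsidy paid to buyers, each effectively pays P − 14.5, so demand becomes Qd = 321 − 2(P − 14.5).
New equilibrium: buyers pay 14.3, sellers receive 28.8, Q = 292.4. (Wedge: Pb − Ps = −14.5.)
ΔCS is the trapezoid between Q = 292.4 and Q = 275 of height 8.7: ½ · (275 + 292.4) · 8.7 = 2468.19.

Consumer surplus rises by 2468.19 hundred.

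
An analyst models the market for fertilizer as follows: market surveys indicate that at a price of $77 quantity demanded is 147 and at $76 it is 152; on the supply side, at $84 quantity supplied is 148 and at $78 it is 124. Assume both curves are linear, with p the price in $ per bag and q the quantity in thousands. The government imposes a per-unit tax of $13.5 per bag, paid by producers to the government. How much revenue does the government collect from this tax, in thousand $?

Demand slope: (152 − 147)/(76 − 77) = -5, so qd = 532 − 5p.
Supply slope: (124 − 148)/(78 − 84) = 4, so qs = 4p − 188.
Before the tax: set 532 − 5p = 4p − 188 → p* = $80, q* = 132.
With the tax collected from producers, supply shifts: qs = 4(p − 13.5) − 188.
New equilibrium: consumers pay $86, producers receive $72.5, q = 102. (Wedge: pb − ps = 13.5.)
Revenue = t · Q = 13.5 · 102 = $1377.

Tax revenue = $1377 thousand.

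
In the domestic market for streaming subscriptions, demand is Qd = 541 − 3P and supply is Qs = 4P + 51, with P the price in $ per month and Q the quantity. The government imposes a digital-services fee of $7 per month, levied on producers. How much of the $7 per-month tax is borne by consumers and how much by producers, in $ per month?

Consumers bear $4 per month; producers bear $3 per month.

Without the tax, 541 − 3P = 4P + 51 gives 7P = 490, so P* = $70 and Q* = 331.
With the tax collected from producers, supply shifts: Qs = 4(P − 7) + 51.
New equilibrium: consumers pay $74, producers receive $67, Q = 319. (Wedge: Pb − Ps = 7.)
Burden on consumers: $4; on producers: $3. (They sum to $7.)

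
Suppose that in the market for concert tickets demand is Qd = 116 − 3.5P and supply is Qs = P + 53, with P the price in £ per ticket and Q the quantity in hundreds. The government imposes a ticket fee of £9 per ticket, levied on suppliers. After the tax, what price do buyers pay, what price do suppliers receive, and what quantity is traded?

Without the tax, 116 − 3.5P = P + 53 gives 4.5P = 63, so P* = £14 and Q* = 67.
With the tax collected from suppliers, supply shifts: Qs = (P − 9) + 53.
Solving gives Q = 60 with buyers paying £16 and suppliers receiving £7 (the £9 wedge).

Buyers pay £16; suppliers receive £7; quantity = 60.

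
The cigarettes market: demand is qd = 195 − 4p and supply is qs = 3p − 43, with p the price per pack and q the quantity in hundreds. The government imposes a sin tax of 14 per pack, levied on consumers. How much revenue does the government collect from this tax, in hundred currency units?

Before the tax: set 195 − 4p = 3p − 43 → p* = 34, q* = 59.
With the tax collected from consumers, demand (in seller-price terms) shifts: qd = 195 − 4(p + 14).
Solving gives q = 35 with consumers paying 40 and producers receiving 26 (the 14 wedge).
Revenue = t · Q = 14 · 35 = 490.

Tax revenue = 490 hundred.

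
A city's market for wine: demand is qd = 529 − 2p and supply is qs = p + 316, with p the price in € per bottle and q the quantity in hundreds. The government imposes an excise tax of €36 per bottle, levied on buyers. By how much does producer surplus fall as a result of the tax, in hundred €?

Before the tax: set 529 − 2p = p + 316 → p* = €71, q* = 387.
With the tax collected from buyers, demand (in seller-price terms) shifts: qd = 529 − 2(p + 36).
New equilibrium: buyers pay €83, producers receive €47, q = 363. (Wedge: pb − ps = 36.)
ΔPS is the trapezoid between Q = 363 and Q = 387 of height €24: ½ · (387 + 363) · 24 = €9000.

Producer surplus falls by €9000 hundred.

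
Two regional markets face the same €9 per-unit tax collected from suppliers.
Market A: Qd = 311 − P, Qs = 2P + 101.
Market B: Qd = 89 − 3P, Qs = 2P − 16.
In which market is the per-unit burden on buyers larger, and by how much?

Market A, by €2.4.

Market A: pre-tax P* = €70, Q* = 241; post-tax Q = 235; per-unit burden on buyers = €6.
Market B: pre-tax P* = €21, Q* = 26; post-tax Q = 15.2; per-unit burden on buyers = €3.6.
Difference: €6 vs €3.6 → market A is larger by €2.4.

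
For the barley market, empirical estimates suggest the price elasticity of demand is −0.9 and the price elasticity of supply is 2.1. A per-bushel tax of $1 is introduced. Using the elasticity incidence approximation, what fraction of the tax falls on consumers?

Incidence ratio: consumers' share ≈ εs / (εs + |εd|) = 2.1 / (2.1 + 0.9) = 0.7.
Supply is the more elastic side, so consumers bear the larger share.

Consumers' share ≈ 0.7.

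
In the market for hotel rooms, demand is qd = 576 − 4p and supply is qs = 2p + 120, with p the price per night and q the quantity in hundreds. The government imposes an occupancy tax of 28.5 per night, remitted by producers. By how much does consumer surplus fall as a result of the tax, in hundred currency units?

Without the tax, 576 − 4p = 2p + 120 gives 6p = 456, so p* = 76 and q* = 272.
With the tax collected from producers, supply shifts: qs = 2(p − 28.5) + 120.
Solving gives q = 234 with consumers paying 85.5 and producers receiving 57 (the 28.5 wedge).
ΔCS is the trapezoid between Q = 234 and Q = 272 of height 9.5: ½ · (272 + 234) · 9.5 = 2403.5.

Consumer surplus falls by 2403.5 hundred.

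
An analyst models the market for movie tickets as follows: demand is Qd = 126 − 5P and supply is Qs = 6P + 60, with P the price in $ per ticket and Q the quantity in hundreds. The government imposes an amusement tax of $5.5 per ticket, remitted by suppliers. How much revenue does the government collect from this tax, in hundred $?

Tax revenue = $445.5 hundred.

Without the tax, 126 − 5P = 6P + 60 gives 11P = 66, so P* = $6 and Q* = 96.
With the tax collected from suppliers, supply shifts: Qs = 6(P − 5.5) + 60.
Solving gives Q = 81 with buyers paying $9 and suppliers receiving $3.5 (the $5.5 wedge).
Revenue = t · Q = 5.5 · 81 = $445.5.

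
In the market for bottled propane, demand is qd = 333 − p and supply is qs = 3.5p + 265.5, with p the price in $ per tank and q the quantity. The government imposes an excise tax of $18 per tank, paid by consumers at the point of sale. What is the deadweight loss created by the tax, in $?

Without the tax, 333 − p = 3.5p + 265.5 gives 4.5p = 67.5, so p* = $15 and q* = 318.
With the tax collected from consumers, demand (in seller-price terms) shifts: qd = 333 − (p + 18).
New equilibrium: consumers pay $29, producers receive $11, q = 304. (Wedge: pb − ps = 18.)
Quantity falls by |ΔQ| = |318 − 304| = 14.
DWL = ½ · t · |ΔQ| = ½ · 18 · 14 = $126.

Deadweight loss = $126.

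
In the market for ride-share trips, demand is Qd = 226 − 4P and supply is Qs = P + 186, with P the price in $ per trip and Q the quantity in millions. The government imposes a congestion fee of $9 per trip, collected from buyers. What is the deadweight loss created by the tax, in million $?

Deadweight loss = $32.4 million.

Before the tax: set 226 − 4P = P + 186 → P* = $8, Q* = 194.
With the tax collected from buyers, demand (in seller-price terms) shifts: Qd = 226 − 4(P + 9).
Solving gives Q = 186.8 with buyers paying $9.8 and sellers receiving $0.8 (the $9 wedge).
Quantity falls by |ΔQ| = |194 − 186.8| = 7.2.
DWL = ½ · t · |ΔQ| = ½ · 9 · 7.2 = $32.4.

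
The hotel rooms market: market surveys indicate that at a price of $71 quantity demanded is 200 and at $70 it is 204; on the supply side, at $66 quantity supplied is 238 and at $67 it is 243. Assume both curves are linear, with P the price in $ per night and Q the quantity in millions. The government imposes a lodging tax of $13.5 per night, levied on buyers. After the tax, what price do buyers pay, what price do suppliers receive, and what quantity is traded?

Demand slope: (204 − 200)/(70 − 71) = -4, so Qd = 484 − 4P.
Supply slope: (243 − 238)/(67 − 66) = 5, so Qs = 5P − 92.
Without the tax, 484 − 4P = 5P − 92 gives 9P = 576, so P* = $64 and Q* = 228.
With the tax collected from buyers, demand (in seller-price terms) shifts: Qd = 484 − 4(P + 13.5).
New equilibrium: buyers pay $71.5, suppliers receive $58, Q = 198. (Wedge: Pb − Ps = 13.5.)
The less price-elastic side of the market bears the larger share of a per-unit tax.

Buyers pay $71.5; suppliers receive $58; quantity = 198.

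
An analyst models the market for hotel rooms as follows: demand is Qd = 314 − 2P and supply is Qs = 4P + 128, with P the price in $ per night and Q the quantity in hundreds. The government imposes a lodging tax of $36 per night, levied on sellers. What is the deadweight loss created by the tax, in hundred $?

Deadweight loss = $864 hundred.

Before the tax: set 314 − 2P = 4P + 128 → P* = $31, Q* = 252.
With the tax collected from sellers, supply shifts: Qs = 4(P − 36) + 128.
New equilibrium: consumers pay $55, sellers receive $19, Q = 204. (Wedge: Pb − Ps = 36.)
Quantity falls by |ΔQ| = |252 − 204| = 48.
DWL = ½ · t · |ΔQ| = ½ · 36 · 48 = $864.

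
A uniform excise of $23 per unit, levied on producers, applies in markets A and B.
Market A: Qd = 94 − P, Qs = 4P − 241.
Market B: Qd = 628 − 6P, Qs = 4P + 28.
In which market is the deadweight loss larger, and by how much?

Market A: pre-tax P* = $67, Q* = 27; post-tax Q = 8.6; deadweight loss = $211.6.
Market B: pre-tax P* = $60, Q* = 268; post-tax Q = 212.8; deadweight loss = $634.8.
Difference: $211.6 vs $634.8 → market B is larger by $423.2.

Market B, by $423.2.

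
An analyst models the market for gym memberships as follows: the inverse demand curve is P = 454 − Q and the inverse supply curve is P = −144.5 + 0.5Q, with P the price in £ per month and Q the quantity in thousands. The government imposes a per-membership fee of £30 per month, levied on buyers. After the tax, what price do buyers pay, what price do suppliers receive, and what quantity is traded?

Inverting to Q(P) form: Qd = 454 − P; Qs = 2P + 289.
Before the tax: set 454 − P = 2P + 289 → P* = £55, Q* = 399.
With the tax collected from buyers, demand (in seller-price terms) shifts: Qd = 454 − (P + 30).
New equilibrium: buyers pay £75, suppliers receive £45, Q = 379. (Wedge: Pb − Ps = 30.)

Buyers pay £75; suppliers receive £45; quantity = 379.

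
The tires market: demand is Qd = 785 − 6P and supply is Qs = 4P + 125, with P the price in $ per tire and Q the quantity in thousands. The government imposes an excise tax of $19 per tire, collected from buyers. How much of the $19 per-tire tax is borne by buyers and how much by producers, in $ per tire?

Buyers bear $7.6 per tire; producers bear $11.4 per tire.

Without the tax, 785 − 6P = 4P + 125 gives 10P = 660, so P* = $66 and Q* = 389.
With the tax collected from buyers, demand (in seller-price terms) shifts: Qd = 785 − 6(P + 19).
New equilibrium: buyers pay $73.6, producers receive $54.6, Q = 343.4. (Wedge: Pb − Ps = 19.)
Burden on buyers: $7.6; on producers: $11.4. (They sum to $19.)
The less price-elastic side of the market bears the larger share of a per-unit tax.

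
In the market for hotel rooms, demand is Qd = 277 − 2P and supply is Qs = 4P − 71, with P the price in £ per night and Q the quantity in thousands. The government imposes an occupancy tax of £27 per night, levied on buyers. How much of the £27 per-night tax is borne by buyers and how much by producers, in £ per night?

Before the tax: set 277 − 2P = 4P − 71 → P* = £58, Q* = 161.
With the tax collected from buyers, demand (in seller-price terms) shifts: Qd = 277 − 2(P + 27).
New equilibrium: buyers pay £76, producers receive £49, Q = 125. (Wedge: Pb − Ps = 27.)
Burden on buyers: £18; on producers: £9. (They sum to £27.)

Buyers bear £18 per night; producers bear £9 per night.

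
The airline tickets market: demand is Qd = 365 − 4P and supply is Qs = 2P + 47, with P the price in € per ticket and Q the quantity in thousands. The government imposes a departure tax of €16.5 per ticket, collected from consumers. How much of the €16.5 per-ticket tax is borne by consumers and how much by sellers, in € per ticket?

Consumers bear €5.5 per ticket; sellers bear €11 per ticket.

Without the tax, 365 − 4P = 2P + 47 gives 6P = 318, so P* = €53 and Q* = 153.
With the tax collected from consumers, demand (in seller-price terms) shifts: Qd = 365 − 4(P + 16.5).
Solving gives Q = 131 with consumers paying €58.5 and sellers receiving €42 (the €16.5 wedge).
Burden on consumers: €5.5; on sellers: €11. (They sum to €16.5.)
The less price-elastic side of the market bears the larger share of a per-unit tax.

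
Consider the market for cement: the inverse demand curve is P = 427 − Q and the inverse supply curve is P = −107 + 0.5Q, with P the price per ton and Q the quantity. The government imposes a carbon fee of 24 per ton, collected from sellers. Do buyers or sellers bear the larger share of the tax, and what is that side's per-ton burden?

Inverting to Q(P) form: Qd = 427 − P; Qs = 2P + 214.
Without the tax, 427 − P = 2P + 214 gives 3P = 213, so P* = 71 and Q* = 356.
With the tax collected from sellers, supply shifts: Qs = 2(P − 24) + 214.
Solving gives Q = 340 with buyers paying 87 and sellers receiving 63 (the 24 wedge).
Per-ton burden: buyers 16, sellers 8.
Buyers take the larger share because demand is less price-elastic here (demand slope 1 vs supply slope 2).
The less price-elastic side of the market bears the larger share of a per-unit tax.

Buyers bear the larger share: 16 per ton.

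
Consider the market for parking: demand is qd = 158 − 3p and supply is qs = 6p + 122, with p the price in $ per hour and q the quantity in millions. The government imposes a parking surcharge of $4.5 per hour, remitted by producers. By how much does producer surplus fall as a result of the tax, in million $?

Producer surplus falls by $212.25 million.

Without the tax, 158 − 3p = 6p + 122 gives 9p = 36, so p* = $4 and q* = 146.
With the tax collected from producers, supply shifts: qs = 6(p − 4.5) + 122.
New equilibrium: consumers pay $7, producers receive $2.5, q = 137. (Wedge: pb − ps = 4.5.)
ΔPS is the trapezoid between Q = 137 and Q = 146 of height $1.5: ½ · (146 + 137) · 1.5 = $212.25.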